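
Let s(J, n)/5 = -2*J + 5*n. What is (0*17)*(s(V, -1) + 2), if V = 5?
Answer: 0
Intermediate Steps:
s(J, n) = -10*J + 25*n (s(J, n) = 5*(-2*J + 5*n) = -10*J + 25*n)
(0*17)*(s(V, -1) + 2) = (0*17)*((-10*5 + 25*(-1)) + 2) = 0*((-50 - 25) + 2) = 0*(-75 + 2) = 0*(-73) = 0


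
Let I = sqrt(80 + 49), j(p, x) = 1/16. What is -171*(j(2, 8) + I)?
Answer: -171/16 - 171*sqrt(129) ≈ -1952.9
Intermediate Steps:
j(p, x) = 1/16
I = sqrt(129) ≈ 11.358
-171*(j(2, 8) + I) = -171*(1/16 + sqrt(129)) = -171/16 - 171*sqrt(129)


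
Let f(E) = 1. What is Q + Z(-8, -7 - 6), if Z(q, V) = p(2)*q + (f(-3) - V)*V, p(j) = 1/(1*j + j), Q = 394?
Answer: 210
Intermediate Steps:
p(j) = 1/(2*j) (p(j) = 1/(j + j) = 1/(2*j))
Z(q, V) = q/4 + V*(1 - V) (Z(q, V) = ((½)/2)*q + (1 - V)*V = ((½)*(½))*q + V*(1 - V) = q/4 + V*(1 - V))
Q + Z(-8, -7 - 6) = 394 + ((-7 - 6) - (-7 - 6)² + (¼)*(-8)) = 394 + (-13 - 1*(-13)² - 2) = 394 + (-13 - 1*169 - 2) = 394 + (-13 - 169 - 2) = 394 - 184 = 210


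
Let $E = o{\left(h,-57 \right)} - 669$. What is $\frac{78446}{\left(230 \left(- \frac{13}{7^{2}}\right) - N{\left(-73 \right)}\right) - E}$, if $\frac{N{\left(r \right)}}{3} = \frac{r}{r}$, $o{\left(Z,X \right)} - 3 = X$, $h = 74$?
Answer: $\frac{1921927}{16145} \approx 119.04$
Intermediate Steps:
$o{\left(Z,X \right)} = 3 + X$
$N{\left(r \right)} = 3$ ($N{\left(r \right)} = 3 \frac{r}{r} = 3 \cdot 1 = 3$)
$E = -723$ ($E = \left(3 - 57\right) - 669 = -54 - 669 = -723$)
$\frac{78446}{\left(230 \left(- \frac{13}{7^{2}}\right) - N{\left(-73 \right)}\right) - E} = \frac{78446}{\left(230 \left(- \frac{13}{7^{2}}\right) - 3\right) - -723} = \frac{78446}{\left(230 \left(- \frac{13}{49}\right) - 3\right) + 723} = \frac{78446}{\left(- \frac{2990}{49} - 3\right) + 723} = \frac{78446}{- \frac{3137}{49} + 723} = \frac{78446}{\frac{32290}{49}} = 78446 \cdot \frac{49}{32290} = \frac{1921927}{16145}$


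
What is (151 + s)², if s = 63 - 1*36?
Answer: 31684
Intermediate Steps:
s = 27 (s = 63 - 36 = 27)
(151 + s)² = (151 + 27)² = 178² = 31684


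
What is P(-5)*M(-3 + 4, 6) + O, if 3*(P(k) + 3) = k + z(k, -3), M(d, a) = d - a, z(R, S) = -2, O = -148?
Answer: -364/3 ≈ -121.33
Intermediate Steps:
P(k) = -11/3 + k/3 (P(k) = -3 + (k - 2)/3 = -3 + (-2 + k)/3 = -3 + (-⅔ + k/3) = -11/3 + k/3)
P(-5)*M(-3 + 4, 6) + O = (-11/3 + (⅓)*(-5))*((-3 + 4) - 1*6) - 148 = (-11/3 - 5/3)*(1 - 6) - 148 = -16/3*(-5) - 148 = 80/3 - 148 = -364/3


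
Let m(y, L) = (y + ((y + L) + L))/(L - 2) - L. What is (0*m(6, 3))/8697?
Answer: 0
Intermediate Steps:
m(y, L) = -L + (2*L + 2*y)/(-2 + L) (m(y, L) = (y + ((L + y) + L))/(-2 + L) - L = (y + (y + 2*L))/(-2 + L) - L = (2*L + 2*y)/(-2 + L) - L = -L + (2*L + 2*y)/(-2 + L))
(0*m(6, 3))/8697 = (0*((-1*3² + 2*6 + 4*3)/(-2 + 3)))/8697 = (0*((-1*9 + 12 + 12)/1))*(1/8697) = (0*(1*(-9 + 12 + 12)))*(1/8697) = (0*(1*15))*(1/8697) = (0*15)*(1/8697) = 0*(1/8697) = 0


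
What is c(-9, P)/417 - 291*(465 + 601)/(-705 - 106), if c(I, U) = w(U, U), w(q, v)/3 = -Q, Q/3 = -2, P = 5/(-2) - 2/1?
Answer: 43123500/112729 ≈ 382.54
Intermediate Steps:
P = -9/2 (P = 5*(-½) - 2*1 = -5/2 - 2 = -9/2 ≈ -4.5000)
Q = -6 (Q = 3*(-2) = -6)
w(q, v) = 18 (w(q, v) = 3*(-1*(-6)) = 3*6 = 18)
c(I, U) = 18
c(-9, P)/417 - 291*(465 + 601)/(-705 - 106) = 18/417 - 291*(465 + 601)/(-705 - 106) = 18*(1/417) - 310206/(-811) = 6/139 - 310206*(-1)/811 = 6/139 - 291*(-1066/811) = 6/139 + 310206/811 = 43123500/112729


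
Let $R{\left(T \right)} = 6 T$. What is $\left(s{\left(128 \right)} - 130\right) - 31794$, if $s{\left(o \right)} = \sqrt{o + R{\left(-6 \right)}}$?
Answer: $-31924 + 2 \sqrt{23} \approx -31914.0$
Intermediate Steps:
$s{\left(o \right)} = \sqrt{-36 + o}$ ($s{\left(o \right)} = \sqrt{o + 6 \left(-6\right)} = \sqrt{o - 36} = \sqrt{-36 + o}$)
$\left(s{\left(128 \right)} - 130\right) - 31794 = \left(\sqrt{-36 + 128} - 130\right) - 31794 = \left(\sqrt{92} - 130\right) - 31794 = \left(2 \sqrt{23} - 130\right) - 31794 = \left(-130 + 2 \sqrt{23}\right) - 31794 = -31924 + 2 \sqrt{23}$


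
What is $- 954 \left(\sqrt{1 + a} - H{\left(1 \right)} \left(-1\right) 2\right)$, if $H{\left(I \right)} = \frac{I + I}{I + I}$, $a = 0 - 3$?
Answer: $-1908 - 954 i \sqrt{2} \approx -1908.0 - 1349.2 i$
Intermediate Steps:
$a = -3$
$H{\left(I \right)} = 1$ ($H{\left(I \right)} = \frac{2 I}{2 I} = 2 I \frac{1}{2 I} = 1$)
$- 954 \left(\sqrt{1 + a} - H{\left(1 \right)} \left(-1\right) 2\right) = - 954 \left(\sqrt{1 - 3} - 1 \left(-1\right) 2\right) = - 954 \left(\sqrt{-2} - \left(-1\right) 2\right) = - 954 \left(i \sqrt{2} - -2\right) = - 954 \left(i \sqrt{2} + 2\right) = - 954 \left(2 + i \sqrt{2}\right) = -1908 - 954 i \sqrt{2}$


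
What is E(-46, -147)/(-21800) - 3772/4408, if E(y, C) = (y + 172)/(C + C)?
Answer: -71949247/84082600 ≈ -0.85570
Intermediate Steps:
E(y, C) = (172 + y)/(2*C) (E(y, C) = (172 + y)/((2*C)) = (172 + y)*(1/(2*C)) = (172 + y)/(2*C))
E(-46, -147)/(-21800) - 3772/4408 = ((1/2)*(172 - 46)/(-147))/(-21800) - 3772/4408 = ((1/2)*(-1/147)*126)*(-1/21800) - 3772*1/4408 = -3/7*(-1/21800) - 943/1102 = 3/152600 - 943/1102 = -71949247/84082600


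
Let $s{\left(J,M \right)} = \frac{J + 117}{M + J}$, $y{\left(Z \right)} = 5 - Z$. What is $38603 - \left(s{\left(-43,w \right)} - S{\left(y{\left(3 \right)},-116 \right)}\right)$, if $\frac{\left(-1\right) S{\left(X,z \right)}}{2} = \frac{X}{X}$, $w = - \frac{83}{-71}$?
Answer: $\frac{57325112}{1485} \approx 38603.0$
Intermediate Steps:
$w = \frac{83}{71}$ ($w = \left(-83\right) \left(- \frac{1}{71}\right) = \frac{83}{71} \approx 1.169$)
$S{\left(X,z \right)} = -2$ ($S{\left(X,z \right)} = - 2 \frac{X}{X} = \left(-2\right) 1 = -2$)
$s{\left(J,M \right)} = \frac{117 + J}{J + M}$
$38603 - \left(s{\left(-43,w \right)} - S{\left(y{\left(3 \right)},-116 \right)}\right) = 38603 - \left(\frac{117 - 43}{-43 + \frac{83}{71}} - -2\right) = 38603 - \left(\frac{1}{- \frac{2970}{71}} \cdot 74 + 2\right) = 38603 - \left(\left(- \frac{71}{2970}\right) 74 + 2\right) = 38603 - \left(- \frac{2627}{1485} + 2\right) = 38603 - \frac{343}{1485} = \frac{57325112}{1485}$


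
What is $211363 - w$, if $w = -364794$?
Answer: $576157$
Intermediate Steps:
$211363 - w = 211363 - -364794 = 211363 + 364794 = 576157$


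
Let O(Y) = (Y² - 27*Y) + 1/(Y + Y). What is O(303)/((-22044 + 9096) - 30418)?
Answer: -50678569/26279796 ≈ -1.9284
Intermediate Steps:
O(Y) = Y² + 1/(2*Y) - 27*Y (O(Y) = (Y² - 27*Y) + 1/(2*Y) = Y² + 1/(2*Y) - 27*Y)
O(303)/((-22044 + 9096) - 30418) = (303² + (½)/303 - 27*303)/((-22044 + 9096) - 30418) = (91809 + (½)*(1/303) - 8181)/(-12948 - 30418) = (91809 + 1/606 - 8181)/(-43366) = (50678569/606)*(-1/43366) = -50678569/26279796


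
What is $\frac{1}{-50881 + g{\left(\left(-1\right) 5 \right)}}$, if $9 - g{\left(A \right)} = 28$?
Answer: $- \frac{1}{50900} \approx -1.9646 \cdot 10^{-5}$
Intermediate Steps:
$g{\left(A \right)} = -19$ ($g{\left(A \right)} = 9 - 28 = -19$)
$\frac{1}{-50881 + g{\left(\left(-1\right) 5 \right)}} = \frac{1}{-50881 - 19} = \frac{1}{-50900} = - \frac{1}{50900}$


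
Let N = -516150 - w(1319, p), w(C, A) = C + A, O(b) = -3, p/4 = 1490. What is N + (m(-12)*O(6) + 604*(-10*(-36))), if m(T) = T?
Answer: -305953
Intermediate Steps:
p = 5960 (p = 4*1490 = 5960)
w(C, A) = A + C
N = -523429 (N = -516150 - (5960 + 1319) = -516150 - 1*7279 = -516150 - 7279 = -523429)
N + (m(-12)*O(6) + 604*(-10*(-36))) = -523429 + (-12*(-3) + 604*(-10*(-36))) = -523429 + (36 + 604*360) = -523429 + (36 + 217440) = -523429 + 217476 = -305953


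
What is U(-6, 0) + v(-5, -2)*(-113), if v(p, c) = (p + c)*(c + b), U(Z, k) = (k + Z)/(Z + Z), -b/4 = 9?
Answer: -60115/2 ≈ -30058.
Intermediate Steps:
b = -36 (b = -4*9 = -36)
U(Z, k) = (Z + k)/(2*Z) (U(Z, k) = (Z + k)/((2*Z)) = (Z + k)*(1/(2*Z)) = (Z + k)/(2*Z))
v(p, c) = (-36 + c)*(c + p) (v(p, c) = (p + c)*(c - 36) = (c + p)*(-36 + c) = (-36 + c)*(c + p))
U(-6, 0) + v(-5, -2)*(-113) = (½)*(-6 + 0)/(-6) + ((-2)² - 36*(-2) - 36*(-5) - 2*(-5))*(-113) = (½)*(-⅙)*(-6) + (4 + 72 + 180 + 10)*(-113) = ½ + 266*(-113) = ½ - 30058 = -60115/2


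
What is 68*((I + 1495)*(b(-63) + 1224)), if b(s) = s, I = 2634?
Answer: 325976292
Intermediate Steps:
68*((I + 1495)*(b(-63) + 1224)) = 68*((2634 + 1495)*(-63 + 1224)) = 68*(4129*1161) = 68*4793769 = 325976292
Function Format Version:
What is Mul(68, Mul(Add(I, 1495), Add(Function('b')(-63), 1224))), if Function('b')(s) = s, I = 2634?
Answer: 325976292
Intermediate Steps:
Mul(68, Mul(Add(I, 1495), Add(Function('b')(-63), 1224))) = Mul(68, Mul(Add(2634, 1495), Add(-63, 1224))) = Mul(68, Mul(4129, 1161)) = Mul(68, 4793769) = 325976292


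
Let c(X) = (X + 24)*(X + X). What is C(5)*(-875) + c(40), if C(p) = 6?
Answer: -130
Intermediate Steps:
c(X) = 2*X*(24 + X) (c(X) = (24 + X)*(2*X) = 2*X*(24 + X))
C(5)*(-875) + c(40) = 6*(-875) + 2*40*(24 + 40) = -5250 + 2*40*64 = -5250 + 5120 = -130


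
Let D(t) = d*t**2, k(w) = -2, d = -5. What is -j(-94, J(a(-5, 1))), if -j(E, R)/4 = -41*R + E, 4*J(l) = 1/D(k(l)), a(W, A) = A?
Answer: -7479/20 ≈ -373.95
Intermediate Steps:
D(t) = -5*t**2
J(l) = -1/80 (J(l) = 1/(4*((-5*(-2)**2))) = 1/(4*((-5*4))) = (1/4)/(-20) = (1/4)*(-1/20) = -1/80)
j(E, R) = -4*E + 164*R (j(E, R) = -4*(-41*R + E) = -4*(E - 41*R) = -4*E + 164*R)
-j(-94, J(a(-5, 1))) = -(-4*(-94) + 164*(-1/80)) = -(376 - 41/20) = -1*7479/20 = -7479/20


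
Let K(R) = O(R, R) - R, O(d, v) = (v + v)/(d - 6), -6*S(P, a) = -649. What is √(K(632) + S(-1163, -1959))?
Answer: I*√1840378026/1878 ≈ 22.843*I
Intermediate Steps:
S(P, a) = 649/6 (S(P, a) = -⅙*(-649) = 649/6)
O(d, v) = 2*v/(-6 + d) (O(d, v) = (2*v)/(-6 + d) = 2*v/(-6 + d))
K(R) = -R + 2*R/(-6 + R) (K(R) = 2*R/(-6 + R) - R = -R + 2*R/(-6 + R))
√(K(632) + S(-1163, -1959)) = √(632*(8 - 1*632)/(-6 + 632) + 649/6) = √(632*(8 - 632)/626 + 649/6) = √(632*(1/626)*(-624) + 649/6) = √(-197184/313 + 649/6) = √(-979967/1878) = I*√1840378026/1878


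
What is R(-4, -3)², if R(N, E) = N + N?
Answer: 64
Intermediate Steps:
R(N, E) = 2*N
R(-4, -3)² = (2*(-4))² = (-8)² = 64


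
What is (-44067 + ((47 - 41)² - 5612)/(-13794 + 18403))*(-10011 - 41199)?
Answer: 10401282508590/4609 ≈ 2.2567e+9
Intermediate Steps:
(-44067 + ((47 - 41)² - 5612)/(-13794 + 18403))*(-10011 - 41199) = (-44067 + (6² - 5612)/4609)*(-51210) = (-44067 + (36 - 5612)*(1/4609))*(-51210) = (-44067 - 5576*1/4609)*(-51210) = (-44067 - 5576/4609)*(-51210) = -203110379/4609*(-51210) = 10401282508590/4609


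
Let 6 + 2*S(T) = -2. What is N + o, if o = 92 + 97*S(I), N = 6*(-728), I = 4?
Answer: -4664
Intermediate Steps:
S(T) = -4 (S(T) = -3 + (½)*(-2) = -3 - 1 = -4)
N = -4368
o = -296 (o = 92 + 97*(-4) = 92 - 388 = -296)
N + o = -4368 - 296 = -4664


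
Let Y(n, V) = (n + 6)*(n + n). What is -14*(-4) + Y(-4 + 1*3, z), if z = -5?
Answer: 46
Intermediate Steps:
Y(n, V) = 2*n*(6 + n) (Y(n, V) = (6 + n)*(2*n) = 2*n*(6 + n))
-14*(-4) + Y(-4 + 1*3, z) = -14*(-4) + 2*(-4 + 1*3)*(6 + (-4 + 1*3)) = 56 + 2*(-4 + 3)*(6 + (-4 + 3)) = 56 + 2*(-1)*(6 - 1) = 56 + 2*(-1)*5 = 56 - 10 = 46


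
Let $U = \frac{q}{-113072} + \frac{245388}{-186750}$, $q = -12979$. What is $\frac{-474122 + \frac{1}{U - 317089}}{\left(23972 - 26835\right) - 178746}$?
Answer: $\frac{529099511586461156282}{202667737837658821129} \approx 2.6107$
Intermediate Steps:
$U = - \frac{4220447281}{3519366000}$ ($U = - \frac{12979}{-113072} + \frac{245388}{-186750} = \left(-12979\right) \left(- \frac{1}{113072}\right) + 245388 \left(- \frac{1}{186750}\right) = \frac{12979}{113072} - \frac{40898}{31125} = - \frac{4220447281}{3519366000} \approx -1.1992$)
$\frac{-474122 + \frac{1}{U - 317089}}{\left(23972 - 26835\right) - 178746} = \frac{-474122 + \frac{1}{- \frac{4220447281}{3519366000} - 317089}}{\left(23972 - 26835\right) - 178746} = \frac{-474122 + \frac{1}{- \frac{1115956466021281}{3519366000}}}{-2863 - 178746} = \frac{-474122 - \frac{3519366000}{1115956466021281}}{-181609} = \left(- \frac{529099511586461156282}{1115956466021281}\right) \left(- \frac{1}{181609}\right) = \frac{529099511586461156282}{202667737837658821129}$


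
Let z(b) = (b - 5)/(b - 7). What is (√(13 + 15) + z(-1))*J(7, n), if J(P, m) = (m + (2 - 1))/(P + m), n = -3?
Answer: -3/8 - √7 ≈ -3.0208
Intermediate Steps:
z(b) = (-5 + b)/(-7 + b)
J(P, m) = (1 + m)/(P + m) (J(P, m) = (m + 1)/(P + m) = (1 + m)/(P + m))
(√(13 + 15) + z(-1))*J(7, n) = (√(13 + 15) + (-5 - 1)/(-7 - 1))*((1 - 3)/(7 - 3)) = (√28 - 6/(-8))*(-2/4) = (2*√7 - ⅛*(-6))*((¼)*(-2)) = (2*√7 + ¾)*(-½) = (¾ + 2*√7)*(-½) = -3/8 - √7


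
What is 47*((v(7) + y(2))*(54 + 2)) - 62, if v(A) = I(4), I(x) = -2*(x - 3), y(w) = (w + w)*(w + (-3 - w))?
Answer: -36910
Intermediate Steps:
y(w) = -6*w (y(w) = (2*w)*(-3) = -6*w)
I(x) = 6 - 2*x (I(x) = -2*(-3 + x) = 6 - 2*x)
v(A) = -2 (v(A) = 6 - 2*4 = 6 - 8 = -2)
47*((v(7) + y(2))*(54 + 2)) - 62 = 47*((-2 - 6*2)*(54 + 2)) - 62 = 47*((-2 - 12)*56) - 62 = 47*(-14*56) - 62 = 47*(-784) - 62 = -36848 - 62 = -36910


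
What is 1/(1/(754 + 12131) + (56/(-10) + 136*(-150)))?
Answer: -2577/52585231 ≈ -4.9006e-5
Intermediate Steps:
1/(1/(754 + 12131) + (56/(-10) + 136*(-150))) = 1/(1/12885 + (56*(-⅒) - 20400)) = 1/(1/12885 + (-28/5 - 20400)) = 1/(1/12885 - 102028/5) = 1/(-52585231/2577) = -2577/52585231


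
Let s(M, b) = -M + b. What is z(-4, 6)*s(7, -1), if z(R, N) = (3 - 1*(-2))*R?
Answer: 160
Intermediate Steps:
s(M, b) = b - M
z(R, N) = 5*R (z(R, N) = (3 + 2)*R = 5*R)
z(-4, 6)*s(7, -1) = (5*(-4))*(-1 - 1*7) = -20*(-1 - 7) = -20*(-8) = 160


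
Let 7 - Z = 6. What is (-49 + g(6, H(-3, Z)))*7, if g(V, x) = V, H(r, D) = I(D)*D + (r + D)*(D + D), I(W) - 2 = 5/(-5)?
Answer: -301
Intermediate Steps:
Z = 1 (Z = 7 - 1*6 = 7 - 6 = 1)
I(W) = 1 (I(W) = 2 + 5/(-5) = 2 + 5*(-1/5) = 2 - 1 = 1)
H(r, D) = D + 2*D*(D + r) (H(r, D) = 1*D + (r + D)*(D + D) = D + (D + r)*(2*D) = D + 2*D*(D + r))
(-49 + g(6, H(-3, Z)))*7 = (-49 + 6)*7 = -43*7 = -301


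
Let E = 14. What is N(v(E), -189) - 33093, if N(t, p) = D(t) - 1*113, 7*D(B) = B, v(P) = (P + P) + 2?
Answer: -232412/7 ≈ -33202.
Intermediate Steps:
v(P) = 2 + 2*P (v(P) = 2*P + 2 = 2 + 2*P)
D(B) = B/7
N(t, p) = -113 + t/7 (N(t, p) = t/7 - 1*113 = t/7 - 113 = -113 + t/7)
N(v(E), -189) - 33093 = (-113 + (2 + 2*14)/7) - 33093 = (-113 + (2 + 28)/7) - 33093 = (-113 + (⅐)*30) - 33093 = (-113 + 30/7) - 33093 = -761/7 - 33093 = -232412/7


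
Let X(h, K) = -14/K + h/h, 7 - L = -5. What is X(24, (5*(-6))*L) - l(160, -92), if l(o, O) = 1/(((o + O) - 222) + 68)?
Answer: 8131/7740 ≈ 1.0505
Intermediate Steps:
L = 12 (L = 7 - 1*(-5) = 7 + 5 = 12)
l(o, O) = 1/(-154 + O + o) (l(o, O) = 1/(((O + o) - 222) + 68) = 1/((-222 + O + o) + 68) = 1/(-154 + O + o))
X(h, K) = 1 - 14/K (X(h, K) = -14/K + 1 = 1 - 14/K)
X(24, (5*(-6))*L) - l(160, -92) = (-14 + (5*(-6))*12)/(((5*(-6))*12)) - 1/(-154 - 92 + 160) = (-14 - 30*12)/((-30*12)) - 1/(-86) = (-14 - 360)/(-360) - 1*(-1/86) = -1/360*(-374) + 1/86 = 187/180 + 1/86 = 8131/7740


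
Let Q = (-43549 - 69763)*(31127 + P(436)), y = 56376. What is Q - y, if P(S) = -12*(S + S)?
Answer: -2341422232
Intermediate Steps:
P(S) = -24*S
Q = -2341365856 (Q = (-43549 - 69763)*(31127 - 24*436) = -113312*(31127 - 10464) = -113312*20663 = -2341365856)
Q - y = -2341365856 - 1*56376 = -2341365856 - 56376 = -2341422232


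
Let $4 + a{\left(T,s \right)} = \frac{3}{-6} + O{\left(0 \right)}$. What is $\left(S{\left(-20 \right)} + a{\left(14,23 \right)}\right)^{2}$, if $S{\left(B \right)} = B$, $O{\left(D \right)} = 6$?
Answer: $\frac{1369}{4} \approx 342.25$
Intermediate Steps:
$a{\left(T,s \right)} = \frac{3}{2}$ ($a{\left(T,s \right)} = -4 + \left(\frac{3}{-6} + 6\right) = -4 + \left(3 \left(- \frac{1}{6}\right) + 6\right) = -4 + \left(- \frac{1}{2} + 6\right) = -4 + \frac{11}{2} = \frac{3}{2}$)
$\left(S{\left(-20 \right)} + a{\left(14,23 \right)}\right)^{2} = \left(-20 + \frac{3}{2}\right)^{2} = \left(- \frac{37}{2}\right)^{2} = \frac{1369}{4}$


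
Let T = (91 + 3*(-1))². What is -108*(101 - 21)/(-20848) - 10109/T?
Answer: -817297/917312 ≈ -0.89097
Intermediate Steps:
T = 7744 (T = (91 - 3)² = 88² = 7744)
-108*(101 - 21)/(-20848) - 10109/T = -108*(101 - 21)/(-20848) - 10109/7744 = -108*80*(-1/20848) - 10109*1/7744 = -8640*(-1/20848) - 919/704 = 540/1303 - 919/704 = -817297/917312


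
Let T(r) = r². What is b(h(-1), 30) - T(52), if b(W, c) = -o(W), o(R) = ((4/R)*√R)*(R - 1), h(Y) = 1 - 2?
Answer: -2704 - 8*I ≈ -2704.0 - 8.0*I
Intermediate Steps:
h(Y) = -1
o(R) = 4*(-1 + R)/√R (o(R) = (4/√R)*(-1 + R) = 4*(-1 + R)/√R)
b(W, c) = -4*(-1 + W)/√W
b(h(-1), 30) - T(52) = 4*(1 - 1*(-1))/√(-1) - 1*52² = 4*(-I)*(1 + 1) - 1*2704 = 4*(-I)*2 - 2704 = -8*I - 2704 = -2704 - 8*I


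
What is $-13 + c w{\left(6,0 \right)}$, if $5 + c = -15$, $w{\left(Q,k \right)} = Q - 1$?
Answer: $-113$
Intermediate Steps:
$w{\left(Q,k \right)} = -1 + Q$
$c = -20$ ($c = -5 - 15 = -20$)
$-13 + c w{\left(6,0 \right)} = -13 - 20 \left(-1 + 6\right) = -13 - 100 = -113$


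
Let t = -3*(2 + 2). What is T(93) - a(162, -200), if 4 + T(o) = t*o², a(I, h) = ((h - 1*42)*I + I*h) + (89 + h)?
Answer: -32077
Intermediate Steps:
t = -12 (t = -3*4 = -12)
a(I, h) = 89 + h + I*h + I*(-42 + h) (a(I, h) = ((h - 42)*I + I*h) + (89 + h) = ((-42 + h)*I + I*h) + (89 + h) = (I*(-42 + h) + I*h) + (89 + h) = (I*h + I*(-42 + h)) + (89 + h) = 89 + h + I*h + I*(-42 + h))
T(o) = -4 - 12*o²
T(93) - a(162, -200) = (-4 - 12*93²) - (89 - 200 - 42*162 + 2*162*(-200)) = (-4 - 12*8649) - (89 - 200 - 6804 - 64800) = (-4 - 103788) - 1*(-71715) = -103792 + 71715 = -32077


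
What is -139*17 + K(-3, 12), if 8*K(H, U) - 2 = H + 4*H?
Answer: -18917/8 ≈ -2364.6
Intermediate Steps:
K(H, U) = 1/4 + 5*H/8 (K(H, U) = 1/4 + (H + 4*H)/8 = 1/4 + (5*H)/8 = 1/4 + 5*H/8)
-139*17 + K(-3, 12) = -139*17 + (1/4 + (5/8)*(-3)) = -2363 + (1/4 - 15/8) = -2363 - 13/8 = -18917/8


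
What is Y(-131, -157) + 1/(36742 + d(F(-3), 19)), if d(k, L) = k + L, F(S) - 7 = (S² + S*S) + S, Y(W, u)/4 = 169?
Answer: 24865309/36783 ≈ 676.00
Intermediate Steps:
Y(W, u) = 676 (Y(W, u) = 4*169 = 676)
F(S) = 7 + S + 2*S² (F(S) = 7 + ((S² + S*S) + S) = 7 + ((S² + S²) + S) = 7 + (2*S² + S) = 7 + (S + 2*S²) = 7 + S + 2*S²)
d(k, L) = L + k
Y(-131, -157) + 1/(36742 + d(F(-3), 19)) = 676 + 1/(36742 + (19 + (7 - 3 + 2*(-3)²))) = 676 + 1/(36742 + (19 + (7 - 3 + 2*9))) = 676 + 1/(36742 + (19 + (7 - 3 + 18))) = 676 + 1/(36742 + (19 + 22)) = 676 + 1/(36742 + 41) = 676 + 1/36783 = 24865309/36783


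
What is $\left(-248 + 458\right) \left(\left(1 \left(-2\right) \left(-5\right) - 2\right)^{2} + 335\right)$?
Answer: $83790$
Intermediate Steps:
$\left(-248 + 458\right) \left(\left(1 \left(-2\right) \left(-5\right) - 2\right)^{2} + 335\right) = 210 \left(\left(\left(-2\right) \left(-5\right) - 2\right)^{2} + 335\right) = 210 \left(\left(10 - 2\right)^{2} + 335\right) = 210 \left(8^{2} + 335\right) = 210 \left(64 + 335\right) = 210 \cdot 399 = 83790$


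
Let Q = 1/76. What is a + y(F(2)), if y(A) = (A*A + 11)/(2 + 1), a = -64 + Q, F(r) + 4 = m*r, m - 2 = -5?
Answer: -2051/76 ≈ -26.987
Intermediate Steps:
m = -3 (m = 2 - 5 = -3)
Q = 1/76 ≈ 0.013158
F(r) = -4 - 3*r
a = -4863/76 (a = -64 + 1/76 = -4863/76 ≈ -63.987)
y(A) = 11/3 + A**2/3 (y(A) = (A**2 + 11)/3 = (11 + A**2)*(1/3) = 11/3 + A**2/3)
a + y(F(2)) = -4863/76 + (11/3 + (-4 - 3*2)**2/3) = -4863/76 + (11/3 + (-4 - 6)**2/3) = -4863/76 + (11/3 + (1/3)*(-10)**2) = -4863/76 + (11/3 + (1/3)*100) = -4863/76 + (11/3 + 100/3) = -4863/76 + 37 = -2051/76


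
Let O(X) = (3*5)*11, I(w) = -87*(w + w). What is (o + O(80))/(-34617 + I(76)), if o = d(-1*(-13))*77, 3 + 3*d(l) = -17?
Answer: 1045/143523 ≈ 0.0072811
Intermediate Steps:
d(l) = -20/3 (d(l) = -1 + (1/3)*(-17) = -1 - 17/3 = -20/3)
I(w) = -174*w
O(X) = 165 (O(X) = 15*11 = 165)
o = -1540/3 (o = -20/3*77 = -1540/3 ≈ -513.33)
(o + O(80))/(-34617 + I(76)) = (-1540/3 + 165)/(-34617 - 174*76) = -1045/(3*(-34617 - 13224)) = -1045/3/(-47841) = -1045/3*(-1/47841) = 1045/143523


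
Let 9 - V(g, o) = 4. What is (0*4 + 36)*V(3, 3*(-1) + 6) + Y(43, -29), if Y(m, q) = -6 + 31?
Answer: 205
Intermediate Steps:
Y(m, q) = 25
V(g, o) = 5 (V(g, o) = 9 - 1*4 = 9 - 4 = 5)
(0*4 + 36)*V(3, 3*(-1) + 6) + Y(43, -29) = (0*4 + 36)*5 + 25 = (0 + 36)*5 + 25 = 36*5 + 25 = 180 + 25 = 205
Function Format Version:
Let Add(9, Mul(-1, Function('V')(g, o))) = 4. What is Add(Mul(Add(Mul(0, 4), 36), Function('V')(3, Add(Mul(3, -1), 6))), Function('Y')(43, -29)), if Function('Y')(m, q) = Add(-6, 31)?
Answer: 205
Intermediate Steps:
Function('Y')(m, q) = 25
Function('V')(g, o) = 5 (Function('V')(g, o) = Add(9, Mul(-1, 4)) = Add(9, -4) = 5)
Add(Mul(Add(Mul(0, 4), 36), Function('V')(3, Add(Mul(3, -1), 6))), Function('Y')(43, -29)) = Add(Mul(Add(Mul(0, 4), 36), 5), 25) = Add(Mul(Add(0, 36), 5), 25) = Add(Mul(36, 5), 25) = Add(180, 25) = 205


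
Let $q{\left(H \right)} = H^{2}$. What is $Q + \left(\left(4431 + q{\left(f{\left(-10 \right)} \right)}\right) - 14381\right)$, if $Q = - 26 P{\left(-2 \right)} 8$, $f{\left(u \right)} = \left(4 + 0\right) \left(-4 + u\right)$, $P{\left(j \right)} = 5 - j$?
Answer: $-8270$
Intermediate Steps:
$f{\left(u \right)} = -16 + 4 u$ ($f{\left(u \right)} = 4 \left(-4 + u\right) = -16 + 4 u$)
$Q = -1456$ ($Q = - 26 \left(5 - -2\right) 8 = - 26 \left(5 + 2\right) 8 = \left(-26\right) 7 \cdot 8 = \left(-182\right) 8 = -1456$)
$Q + \left(\left(4431 + q{\left(f{\left(-10 \right)} \right)}\right) - 14381\right) = -1456 - \left(9950 - \left(-16 + 4 \left(-10\right)\right)^{2}\right) = -1456 - \left(9950 - \left(-16 - 40\right)^{2}\right) = -1456 - \left(9950 - 3136\right) = -1456 + \left(\left(4431 + 3136\right) - 14381\right) = -1456 + \left(7567 - 14381\right) = -1456 - 6814 = -8270$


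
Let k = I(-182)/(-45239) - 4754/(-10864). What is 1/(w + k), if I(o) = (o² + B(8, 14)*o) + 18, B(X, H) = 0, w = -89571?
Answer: -245738248/22011093105849 ≈ -1.1164e-5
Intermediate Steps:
I(o) = 18 + o² (I(o) = (o² + 0*o) + 18 = (o² + 0) + 18 = o² + 18 = 18 + o²)
k = -72494241/245738248 (k = (18 + (-182)²)/(-45239) - 4754/(-10864) = (18 + 33124)*(-1/45239) - 4754*(-1/10864) = 33142*(-1/45239) + 2377/5432 = -33142/45239 + 2377/5432 = -72494241/245738248 ≈ -0.29501)
1/(w + k) = 1/(-89571 - 72494241/245738248) = 1/(-22011093105849/245738248) = -245738248/22011093105849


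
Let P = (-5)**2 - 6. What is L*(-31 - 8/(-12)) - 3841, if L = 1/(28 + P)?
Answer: -541672/141 ≈ -3841.6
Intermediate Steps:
P = 19 (P = 25 - 6 = 19)
L = 1/47 (L = 1/(28 + 19) = 1/47 ≈ 0.021277)
L*(-31 - 8/(-12)) - 3841 = (-31 - 8/(-12))/47 - 3841 = (-31 - 8*(-1/12))/47 - 3841 = (-31 + 2/3)/47 - 3841 = (1/47)*(-91/3) - 3841 = -91/141 - 3841 = -541672/141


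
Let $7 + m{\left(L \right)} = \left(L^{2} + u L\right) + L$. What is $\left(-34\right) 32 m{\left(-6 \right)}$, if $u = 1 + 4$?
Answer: $7616$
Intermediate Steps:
$u = 5$
$m{\left(L \right)} = -7 + L^{2} + 6 L$ ($m{\left(L \right)} = -7 + \left(\left(L^{2} + 5 L\right) + L\right) = -7 + \left(L^{2} + 6 L\right) = -7 + L^{2} + 6 L$)
$\left(-34\right) 32 m{\left(-6 \right)} = \left(-34\right) 32 \left(-7 + \left(-6\right)^{2} + 6 \left(-6\right)\right) = - 1088 \left(-7 + 36 - 36\right) = \left(-1088\right) \left(-7\right) = 7616$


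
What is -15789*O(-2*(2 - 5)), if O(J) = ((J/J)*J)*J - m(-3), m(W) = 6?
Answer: -473670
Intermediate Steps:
O(J) = -6 + J**2 (O(J) = ((J/J)*J)*J - 1*6 = (1*J)*J - 6 = J*J - 6 = J**2 - 6 = -6 + J**2)
-15789*O(-2*(2 - 5)) = -15789*(-6 + (-2*(2 - 5))**2) = -15789*(-6 + (-2*(-3))**2) = -15789*(-6 + 6**2) = -15789*(-6 + 36) = -15789*30 = -473670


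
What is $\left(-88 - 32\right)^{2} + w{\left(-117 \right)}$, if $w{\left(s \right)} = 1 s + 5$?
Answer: $14288$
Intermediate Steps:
$w{\left(s \right)} = 5 + s$ ($w{\left(s \right)} = s + 5 = 5 + s$)
$\left(-88 - 32\right)^{2} + w{\left(-117 \right)} = \left(-88 - 32\right)^{2} + \left(5 - 117\right) = \left(-120\right)^{2} - 112 = 14400 - 112 = 14288$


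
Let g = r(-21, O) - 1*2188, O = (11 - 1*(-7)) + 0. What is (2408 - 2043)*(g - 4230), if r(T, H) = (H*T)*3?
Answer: -2756480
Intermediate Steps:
O = 18 (O = (11 + 7) + 0 = 18 + 0 = 18)
r(T, H) = 3*H*T
g = -3322 (g = 3*18*(-21) - 1*2188 = -1134 - 2188 = -3322)
(2408 - 2043)*(g - 4230) = (2408 - 2043)*(-3322 - 4230) = 365*(-7552) = -2756480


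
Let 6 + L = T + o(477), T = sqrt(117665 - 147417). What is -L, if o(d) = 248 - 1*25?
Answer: -217 - 2*I*sqrt(7438) ≈ -217.0 - 172.49*I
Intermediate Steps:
o(d) = 223 (o(d) = 248 - 25 = 223)
T = 2*I*sqrt(7438) (T = sqrt(-29752) = 2*I*sqrt(7438) ≈ 172.49*I)
L = 217 + 2*I*sqrt(7438) (L = -6 + (2*I*sqrt(7438) + 223) = -6 + (223 + 2*I*sqrt(7438)) = 217 + 2*I*sqrt(7438) ≈ 217.0 + 172.49*I)
-L = -(217 + 2*I*sqrt(7438)) = -217 - 2*I*sqrt(7438)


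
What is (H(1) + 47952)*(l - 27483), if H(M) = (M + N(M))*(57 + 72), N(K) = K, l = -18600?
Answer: -2221661430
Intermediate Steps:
H(M) = 258*M (H(M) = (M + M)*(57 + 72) = (2*M)*129 = 258*M)
(H(1) + 47952)*(l - 27483) = (258*1 + 47952)*(-18600 - 27483) = (258 + 47952)*(-46083) = 48210*(-46083) = -2221661430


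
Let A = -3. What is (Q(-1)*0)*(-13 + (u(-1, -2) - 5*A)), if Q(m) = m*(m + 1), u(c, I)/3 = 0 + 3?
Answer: 0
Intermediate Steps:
u(c, I) = 9 (u(c, I) = 3*(0 + 3) = 3*3 = 9)
Q(m) = m*(1 + m)
(Q(-1)*0)*(-13 + (u(-1, -2) - 5*A)) = (-(1 - 1)*0)*(-13 + (9 - 5*(-3))) = (-1*0*0)*(-13 + (9 + 15)) = (0*0)*(-13 + 24) = 0*11 = 0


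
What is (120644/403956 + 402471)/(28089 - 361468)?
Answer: -40645173980/33667611831 ≈ -1.2072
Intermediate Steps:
(120644/403956 + 402471)/(28089 - 361468) = (120644*(1/403956) + 402471)/(-333379) = (30161/100989 + 402471)*(-1/333379) = (40645173980/100989)*(-1/333379) = -40645173980/33667611831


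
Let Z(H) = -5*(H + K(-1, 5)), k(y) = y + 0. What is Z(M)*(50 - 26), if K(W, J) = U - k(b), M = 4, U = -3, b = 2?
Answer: 120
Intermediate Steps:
k(y) = y
K(W, J) = -5 (K(W, J) = -3 - 1*2 = -3 - 2 = -5)
Z(H) = 25 - 5*H (Z(H) = -5*(H - 5) = -5*(-5 + H) = 25 - 5*H)
Z(M)*(50 - 26) = (25 - 5*4)*(50 - 26) = (25 - 20)*24 = 5*24 = 120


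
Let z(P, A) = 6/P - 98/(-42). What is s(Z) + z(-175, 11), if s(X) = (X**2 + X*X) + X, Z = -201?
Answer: 42316732/525 ≈ 80603.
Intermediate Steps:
s(X) = X + 2*X**2 (s(X) = (X**2 + X**2) + X = 2*X**2 + X = X + 2*X**2)
z(P, A) = 7/3 + 6/P (z(P, A) = 6/P - 98*(-1/42) = 6/P + 7/3 = 7/3 + 6/P)
s(Z) + z(-175, 11) = -201*(1 + 2*(-201)) + (7/3 + 6/(-175)) = -201*(1 - 402) + (7/3 + 6*(-1/175)) = -201*(-401) + (7/3 - 6/175) = 80601 + 1207/525 = 42316732/525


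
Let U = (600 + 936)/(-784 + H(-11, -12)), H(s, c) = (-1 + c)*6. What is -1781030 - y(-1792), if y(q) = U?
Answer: -767623162/431 ≈ -1.7810e+6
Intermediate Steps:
H(s, c) = -6 + 6*c
U = -768/431 (U = (600 + 936)/(-784 + (-6 + 6*(-12))) = 1536/(-784 + (-6 - 72)) = 1536/(-784 - 78) = 1536/(-862) = 1536*(-1/862) = -768/431 ≈ -1.7819)
y(q) = -768/431
-1781030 - y(-1792) = -1781030 - 1*(-768/431) = -1781030 + 768/431 = -767623162/431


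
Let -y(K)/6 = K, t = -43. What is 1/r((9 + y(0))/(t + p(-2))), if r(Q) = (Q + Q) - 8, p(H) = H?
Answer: -5/42 ≈ -0.11905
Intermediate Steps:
y(K) = -6*K
r(Q) = -8 + 2*Q (r(Q) = 2*Q - 8 = -8 + 2*Q)
1/r((9 + y(0))/(t + p(-2))) = 1/(-8 + 2*((9 - 6*0)/(-43 - 2))) = 1/(-8 + 2*((9 + 0)/(-45))) = 1/(-8 + 2*(9*(-1/45))) = 1/(-8 + 2*(-⅕)) = 1/(-8 - ⅖) = 1/(-42/5) = -5/42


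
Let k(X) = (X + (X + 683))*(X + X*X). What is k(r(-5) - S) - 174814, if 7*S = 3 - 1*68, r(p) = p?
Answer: -54587692/343 ≈ -1.5915e+5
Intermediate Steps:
S = -65/7 (S = (3 - 1*68)/7 = (3 - 68)/7 = (⅐)*(-65) = -65/7 ≈ -9.2857)
k(X) = (683 + 2*X)*(X + X²) (k(X) = (X + (683 + X))*(X + X²) = (683 + 2*X)*(X + X²))
k(r(-5) - S) - 174814 = (-5 - 1*(-65/7))*(683 + 2*(-5 - 1*(-65/7))² + 685*(-5 - 1*(-65/7))) - 174814 = (-5 + 65/7)*(683 + 2*(-5 + 65/7)² + 685*(-5 + 65/7)) - 174814 = 30*(683 + 2*(30/7)² + 685*(30/7))/7 - 174814 = 30*(683 + 2*(900/49) + 20550/7)/7 - 174814 = 30*(683 + 1800/49 + 20550/7)/7 - 174814 = (30/7)*(179117/49) - 174814 = 5373510/343 - 174814 = -54587692/343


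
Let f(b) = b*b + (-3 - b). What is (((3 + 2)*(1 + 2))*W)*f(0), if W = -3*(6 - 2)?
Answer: 540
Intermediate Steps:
W = -12 (W = -3*4 = -12)
f(b) = -3 + b² - b (f(b) = b² + (-3 - b) = -3 + b² - b)
(((3 + 2)*(1 + 2))*W)*f(0) = (((3 + 2)*(1 + 2))*(-12))*(-3 + 0² - 1*0) = ((5*3)*(-12))*(-3 + 0 + 0) = (15*(-12))*(-3) = -180*(-3) = 540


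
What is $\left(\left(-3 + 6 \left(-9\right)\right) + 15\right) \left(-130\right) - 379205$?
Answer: $-373745$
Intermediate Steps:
$\left(\left(-3 + 6 \left(-9\right)\right) + 15\right) \left(-130\right) - 379205 = \left(\left(-3 - 54\right) + 15\right) \left(-130\right) - 379205 = \left(-57 + 15\right) \left(-130\right) - 379205 = \left(-42\right) \left(-130\right) - 379205 = 5460 - 379205 = -373745$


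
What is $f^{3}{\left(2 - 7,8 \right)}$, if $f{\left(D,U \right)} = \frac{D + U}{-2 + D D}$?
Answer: $\frac{27}{12167} \approx 0.0022191$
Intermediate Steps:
$f{\left(D,U \right)} = \frac{D + U}{-2 + D^{2}}$
$f^{3}{\left(2 - 7,8 \right)} = \left(\frac{\left(2 - 7\right) + 8}{-2 + \left(2 - 7\right)^{2}}\right)^{3} = \left(\frac{-5 + 8}{-2 + \left(-5\right)^{2}}\right)^{3} = \left(\frac{1}{-2 + 25} \cdot 3\right)^{3} = \left(\frac{1}{23} \cdot 3\right)^{3} = \left(\frac{3}{23}\right)^{3} = \frac{27}{12167}$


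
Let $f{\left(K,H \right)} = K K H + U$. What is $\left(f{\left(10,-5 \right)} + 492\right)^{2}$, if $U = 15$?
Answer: $49$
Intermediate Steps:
$f{\left(K,H \right)} = 15 + H K^{2}$ ($f{\left(K,H \right)} = K K H + 15 = K^{2} H + 15 = H K^{2} + 15 = 15 + H K^{2}$)
$\left(f{\left(10,-5 \right)} + 492\right)^{2} = \left(\left(15 - 5 \cdot 10^{2}\right) + 492\right)^{2} = \left(\left(15 - 500\right) + 492\right)^{2} = \left(-485 + 492\right)^{2} = 7^{2} = 49$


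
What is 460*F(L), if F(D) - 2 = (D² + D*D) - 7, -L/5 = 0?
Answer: -2300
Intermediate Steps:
L = 0 (L = -5*0 = 0)
F(D) = -5 + 2*D² (F(D) = 2 + ((D² + D*D) - 7) = 2 + ((D² + D²) - 7) = 2 + (2*D² - 7) = 2 + (-7 + 2*D²) = -5 + 2*D²)
460*F(L) = 460*(-5 + 2*0²) = 460*(-5 + 2*0) = 460*(-5 + 0) = 460*(-5) = -2300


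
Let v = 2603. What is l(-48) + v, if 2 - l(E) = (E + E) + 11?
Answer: 2690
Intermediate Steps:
l(E) = -9 - 2*E (l(E) = 2 - ((E + E) + 11) = 2 - (2*E + 11) = 2 - (11 + 2*E) = 2 + (-11 - 2*E) = -9 - 2*E)
l(-48) + v = (-9 - 2*(-48)) + 2603 = (-9 + 96) + 2603 = 87 + 2603 = 2690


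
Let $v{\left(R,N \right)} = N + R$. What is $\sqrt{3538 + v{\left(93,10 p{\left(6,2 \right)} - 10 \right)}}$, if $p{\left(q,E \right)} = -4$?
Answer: $\sqrt{3581} \approx 59.841$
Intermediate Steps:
$\sqrt{3538 + v{\left(93,10 p{\left(6,2 \right)} - 10 \right)}} = \sqrt{3538 + \left(\left(10 \left(-4\right) - 10\right) + 93\right)} = \sqrt{3538 + \left(\left(-40 - 10\right) + 93\right)} = \sqrt{3538 + \left(-50 + 93\right)} = \sqrt{3538 + 43} = \sqrt{3581}$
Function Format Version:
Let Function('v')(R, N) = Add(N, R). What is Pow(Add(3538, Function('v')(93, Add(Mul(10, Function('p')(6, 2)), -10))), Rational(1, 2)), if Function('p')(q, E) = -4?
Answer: Pow(3581, Rational(1, 2)) ≈ 59.841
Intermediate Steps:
Pow(Add(3538, Function('v')(93, Add(Mul(10, Function('p')(6, 2)), -10))), Rational(1, 2)) = Pow(Add(3538, Add(Add(Mul(10, -4), -10), 93)), Rational(1, 2)) = Pow(Add(3538, Add(Add(-40, -10), 93)), Rational(1, 2)) = Pow(Add(3538, Add(-50, 93)), Rational(1, 2)) = Pow(Add(3538, 43), Rational(1, 2)) = Pow(3581, Rational(1, 2))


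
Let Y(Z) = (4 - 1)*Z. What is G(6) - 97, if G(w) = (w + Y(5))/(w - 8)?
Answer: -215/2 ≈ -107.50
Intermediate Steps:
Y(Z) = 3*Z
G(w) = (15 + w)/(-8 + w) (G(w) = (w + 3*5)/(w - 8) = (w + 15)/(-8 + w) = (15 + w)/(-8 + w))
G(6) - 97 = (15 + 6)/(-8 + 6) - 97 = 21/(-2) - 97 = -½*21 - 97 = -21/2 - 97 = -215/2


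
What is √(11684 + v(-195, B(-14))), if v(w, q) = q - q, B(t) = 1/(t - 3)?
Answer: 2*√2921 ≈ 108.09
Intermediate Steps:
B(t) = 1/(-3 + t)
v(w, q) = 0
√(11684 + v(-195, B(-14))) = √(11684 + 0) = √11684 = 2*√2921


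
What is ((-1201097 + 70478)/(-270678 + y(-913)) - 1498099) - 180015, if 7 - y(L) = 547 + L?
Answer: -64800210593/38615 ≈ -1.6781e+6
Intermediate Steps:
y(L) = -540 - L (y(L) = 7 - (547 + L) = 7 + (-547 - L) = -540 - L)
((-1201097 + 70478)/(-270678 + y(-913)) - 1498099) - 180015 = ((-1201097 + 70478)/(-270678 + (-540 - 1*(-913))) - 1498099) - 180015 = (-1130619/(-270678 + (-540 + 913)) - 1498099) - 180015 = (-1130619/(-270678 + 373) - 1498099) - 180015 = (-1130619/(-270305) - 1498099) - 180015 = (-1130619*(-1/270305) - 1498099) - 180015 = (161517/38615 - 1498099) - 180015 = -57848931368/38615 - 180015 = -64800210593/38615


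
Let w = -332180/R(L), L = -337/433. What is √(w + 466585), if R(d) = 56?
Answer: √90288030/14 ≈ 678.71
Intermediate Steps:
L = -337/433 (L = -337*1/433 = -337/433 ≈ -0.77829)
w = -83045/14 (w = -332180/56 = -332180*1/56 = -83045/14 ≈ -5931.8)
√(w + 466585) = √(-83045/14 + 466585) = √(6449145/14) = √90288030/14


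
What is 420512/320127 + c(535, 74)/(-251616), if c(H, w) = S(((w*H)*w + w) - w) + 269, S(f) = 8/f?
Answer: 506091264822077/385590528993760 ≈ 1.3125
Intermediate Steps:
c(H, w) = 269 + 8/(H*w²) (c(H, w) = 8/(((w*H)*w + w) - w) + 269 = 8/(((H*w)*w + w) - w) + 269 = 8/((H*w² + w) - w) + 269 = 8/((w + H*w²) - w) + 269 = 8/((H*w²)) + 269 = 8*(1/(H*w²)) + 269 = 8/(H*w²) + 269 = 269 + 8/(H*w²))
420512/320127 + c(535, 74)/(-251616) = 420512/320127 + (269 + 8/(535*74²))/(-251616) = 420512*(1/320127) + (269 + 8*(1/535)*(1/5476))*(-1/251616) = 24736/18831 + (269 + 2/732415)*(-1/251616) = 24736/18831 + (197019637/732415)*(-1/251616) = 24736/18831 - 197019637/184287332640 = 506091264822077/385590528993760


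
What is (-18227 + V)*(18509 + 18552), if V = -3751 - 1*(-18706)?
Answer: -121263592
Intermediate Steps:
V = 14955 (V = -3751 + 18706 = 14955)
(-18227 + V)*(18509 + 18552) = (-18227 + 14955)*(18509 + 18552) = -3272*37061 = -121263592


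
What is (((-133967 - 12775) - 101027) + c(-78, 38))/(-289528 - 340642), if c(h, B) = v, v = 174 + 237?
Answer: 123679/315085 ≈ 0.39253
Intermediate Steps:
v = 411
c(h, B) = 411
(((-133967 - 12775) - 101027) + c(-78, 38))/(-289528 - 340642) = (((-133967 - 12775) - 101027) + 411)/(-289528 - 340642) = ((-146742 - 101027) + 411)/(-630170) = (-247769 + 411)*(-1/630170) = -247358*(-1/630170) = 123679/315085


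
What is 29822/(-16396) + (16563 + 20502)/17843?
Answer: 5400271/20896702 ≈ 0.25843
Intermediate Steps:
29822/(-16396) + (16563 + 20502)/17843 = 29822*(-1/16396) + 37065*(1/17843) = -14911/8198 + 5295/2549 = 5400271/20896702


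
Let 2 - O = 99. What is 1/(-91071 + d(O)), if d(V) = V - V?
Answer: -1/91071 ≈ -1.0980e-5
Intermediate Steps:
O = -97 (O = 2 - 1*99 = 2 - 99 = -97)
d(V) = 0
1/(-91071 + d(O)) = 1/(-91071 + 0) = 1/(-91071) = -1/91071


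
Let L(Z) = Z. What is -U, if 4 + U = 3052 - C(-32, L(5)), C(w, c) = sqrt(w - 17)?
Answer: -3048 + 7*I ≈ -3048.0 + 7.0*I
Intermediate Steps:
C(w, c) = sqrt(-17 + w)
U = 3048 - 7*I (U = -4 + (3052 - sqrt(-17 - 32)) = -4 + (3052 - sqrt(-49)) = -4 + (3052 - 7*I) = 3048 - 7*I ≈ 3048.0 - 7.0*I)
-U = -(3048 - 7*I) = -3048 + 7*I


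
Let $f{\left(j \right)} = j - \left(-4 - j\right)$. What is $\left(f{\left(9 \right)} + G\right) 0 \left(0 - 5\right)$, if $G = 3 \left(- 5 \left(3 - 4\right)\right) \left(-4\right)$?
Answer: $0$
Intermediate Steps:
$f{\left(j \right)} = 4 + 2 j$ ($f{\left(j \right)} = j + \left(4 + j\right) = 4 + 2 j$)
$G = -60$ ($G = 3 \left(\left(-5\right) \left(-1\right)\right) \left(-4\right) = 3 \cdot 5 \left(-4\right) = 15 \left(-4\right) = -60$)
$\left(f{\left(9 \right)} + G\right) 0 \left(0 - 5\right) = \left(\left(4 + 2 \cdot 9\right) - 60\right) 0 \left(0 - 5\right) = \left(\left(4 + 18\right) - 60\right) 0 \left(-5\right) = \left(22 - 60\right) 0 = \left(-38\right) 0 = 0$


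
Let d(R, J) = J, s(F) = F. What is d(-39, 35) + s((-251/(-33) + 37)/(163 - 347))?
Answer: 1147/33 ≈ 34.758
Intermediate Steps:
d(-39, 35) + s((-251/(-33) + 37)/(163 - 347)) = 35 + (-251/(-33) + 37)/(163 - 347) = 35 + (-251*(-1/33) + 37)/(-184) = 35 + (251/33 + 37)*(-1/184) = 35 + (1472/33)*(-1/184) = 35 - 8/33 = 1147/33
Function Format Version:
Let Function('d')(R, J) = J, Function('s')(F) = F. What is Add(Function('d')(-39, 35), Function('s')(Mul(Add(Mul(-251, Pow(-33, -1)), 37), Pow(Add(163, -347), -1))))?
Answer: Rational(1147, 33) ≈ 34.758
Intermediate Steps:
Add(Function('d')(-39, 35), Function('s')(Mul(Add(Mul(-251, Pow(-33, -1)), 37), Pow(Add(163, -347), -1)))) = Add(35, Mul(Add(Mul(-251, Pow(-33, -1)), 37), Pow(Add(163, -347), -1))) = Add(35, Mul(Add(Mul(-251, Rational(-1, 33)), 37), Pow(-184, -1))) = Add(35, Mul(Add(Rational(251, 33), 37), Rational(-1, 184))) = Add(35, Mul(Rational(1472, 33), Rational(-1, 184))) = Add(35, Rational(-8, 33)) = Rational(1147, 33)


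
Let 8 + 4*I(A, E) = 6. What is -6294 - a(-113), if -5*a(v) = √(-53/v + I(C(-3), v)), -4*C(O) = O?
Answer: -6294 + I*√1582/1130 ≈ -6294.0 + 0.035199*I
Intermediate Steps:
C(O) = -O/4
I(A, E) = -½ (I(A, E) = -2 + (¼)*6 = -2 + 3/2 = -½)
a(v) = -√(-½ - 53/v)/5 (a(v) = -√(-53/v - ½)/5 = -√(-½ - 53/v)/5)
-6294 - a(-113) = -6294 - (-1)*√2*√(-1*(106 - 113)/(-113))/10 = -6294 - (-1)*√2*√(-1*(-1/113)*(-7))/10 = -6294 - (-1)*√2*√(-7/113)/10 = -6294 - (-1)*√2*I*√791/113/10 = -6294 - (-1)*I*√1582/1130 = -6294 + I*√1582/1130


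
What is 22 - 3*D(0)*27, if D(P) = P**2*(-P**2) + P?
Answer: 22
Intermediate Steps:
D(P) = P - P**4 (D(P) = -P**4 + P = P - P**4)
22 - 3*D(0)*27 = 22 - 3*(0 - 1*0**4)*27 = 22 - 3*(0 - 1*0)*27 = 22 - 3*(0 + 0)*27 = 22 - 3*0*27 = 22 + 0*27 = 22 + 0 = 22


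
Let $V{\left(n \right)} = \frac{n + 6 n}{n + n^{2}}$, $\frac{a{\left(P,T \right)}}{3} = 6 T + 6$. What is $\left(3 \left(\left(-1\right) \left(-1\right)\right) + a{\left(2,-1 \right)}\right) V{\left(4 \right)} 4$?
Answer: $\frac{84}{5} \approx 16.8$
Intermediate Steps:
$a{\left(P,T \right)} = 18 + 18 T$ ($a{\left(P,T \right)} = 3 \left(6 T + 6\right) = 3 \left(6 + 6 T\right) = 18 + 18 T$)
$V{\left(n \right)} = \frac{7 n}{n + n^{2}}$
$\left(3 \left(\left(-1\right) \left(-1\right)\right) + a{\left(2,-1 \right)}\right) V{\left(4 \right)} 4 = \left(3 \left(\left(-1\right) \left(-1\right)\right) + \left(18 + 18 \left(-1\right)\right)\right) \frac{7}{1 + 4} \cdot 4 = \left(3 \cdot 1 + \left(18 - 18\right)\right) \frac{7}{5} \cdot 4 = \left(3 + 0\right) 7 \cdot \frac{1}{5} \cdot 4 = 3 \cdot \frac{7}{5} \cdot 4 = \frac{21}{5} \cdot 4 = \frac{84}{5}$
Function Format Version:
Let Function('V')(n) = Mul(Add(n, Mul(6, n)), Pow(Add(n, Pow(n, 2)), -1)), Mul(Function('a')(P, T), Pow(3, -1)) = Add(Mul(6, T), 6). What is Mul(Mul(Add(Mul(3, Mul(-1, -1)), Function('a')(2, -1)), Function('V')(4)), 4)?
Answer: Rational(84, 5) ≈ 16.800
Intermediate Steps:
Function('a')(P, T) = Add(18, Mul(18, T)) (Function('a')(P, T) = Mul(3, Add(Mul(6, T), 6)) = Mul(3, Add(6, Mul(6, T))) = Add(18, Mul(18, T)))
Function('V')(n) = Mul(7, n, Pow(Add(n, Pow(n, 2)), -1)) (Function('V')(n) = Mul(Mul(7, n), Pow(Add(n, Pow(n, 2)), -1)) = Mul(7, n, Pow(Add(n, Pow(n, 2)), -1)))
Mul(Mul(Add(Mul(3, Mul(-1, -1)), Function('a')(2, -1)), Function('V')(4)), 4) = Mul(Mul(Add(Mul(3, Mul(-1, -1)), Add(18, Mul(18, -1))), Mul(7, Pow(Add(1, 4), -1))), 4) = Mul(Mul(Add(Mul(3, 1), Add(18, -18)), Mul(7, Pow(5, -1))), 4) = Mul(Mul(Add(3, 0), Mul(7, Rational(1, 5))), 4) = Mul(Mul(3, Rational(7, 5)), 4) = Mul(Rational(21, 5), 4) = Rational(84, 5)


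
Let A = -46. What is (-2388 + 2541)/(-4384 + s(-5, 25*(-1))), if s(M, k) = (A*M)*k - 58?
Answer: -153/10192 ≈ -0.015012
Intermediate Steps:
s(M, k) = -58 - 46*M*k (s(M, k) = (-46*M)*k - 58 = -46*M*k - 58 = -58 - 46*M*k)
(-2388 + 2541)/(-4384 + s(-5, 25*(-1))) = (-2388 + 2541)/(-4384 + (-58 - 46*(-5)*25*(-1))) = 153/(-4384 + (-58 - 46*(-5)*(-25))) = 153/(-4384 + (-58 - 5750)) = 153/(-4384 - 5808) = 153/(-10192) = 153*(-1/10192) = -153/10192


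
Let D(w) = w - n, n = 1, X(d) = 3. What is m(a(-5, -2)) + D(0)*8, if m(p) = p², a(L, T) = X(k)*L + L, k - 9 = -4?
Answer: 392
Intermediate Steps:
k = 5 (k = 9 - 4 = 5)
a(L, T) = 4*L (a(L, T) = 3*L + L = 4*L)
D(w) = -1 + w (D(w) = w - 1*1 = w - 1 = -1 + w)
m(a(-5, -2)) + D(0)*8 = (4*(-5))² + (-1 + 0)*8 = (-20)² - 1*8 = 400 - 8 = 392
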